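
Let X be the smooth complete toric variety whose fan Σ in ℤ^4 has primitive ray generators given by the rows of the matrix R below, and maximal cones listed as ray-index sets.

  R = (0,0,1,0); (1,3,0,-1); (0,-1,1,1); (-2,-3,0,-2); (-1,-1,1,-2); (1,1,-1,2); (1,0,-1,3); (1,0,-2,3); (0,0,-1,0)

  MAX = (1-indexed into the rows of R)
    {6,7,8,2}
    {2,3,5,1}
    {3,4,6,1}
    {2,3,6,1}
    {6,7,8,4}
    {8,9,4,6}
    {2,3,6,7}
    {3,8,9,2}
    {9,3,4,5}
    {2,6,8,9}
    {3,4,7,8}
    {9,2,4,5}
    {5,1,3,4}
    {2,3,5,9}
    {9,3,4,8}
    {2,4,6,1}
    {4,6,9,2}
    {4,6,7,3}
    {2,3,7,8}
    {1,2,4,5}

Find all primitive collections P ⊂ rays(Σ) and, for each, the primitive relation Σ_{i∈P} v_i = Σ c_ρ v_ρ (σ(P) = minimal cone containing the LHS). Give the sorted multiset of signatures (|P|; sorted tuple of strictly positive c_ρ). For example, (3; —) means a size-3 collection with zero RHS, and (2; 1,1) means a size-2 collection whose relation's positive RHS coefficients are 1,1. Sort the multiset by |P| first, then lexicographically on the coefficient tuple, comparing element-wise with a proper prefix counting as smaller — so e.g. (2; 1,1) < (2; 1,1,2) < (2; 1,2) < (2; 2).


12 collections generate NE(X_Σ); each relation:

  • {1,9}:  v_{1} + v_{9} = 0 — sig = (2; —)
  • {5,6}:  v_{5} + v_{6} = 0 — sig = (2; —)
  • {1,8}:  v_{1} + v_{8} = v_{7} — sig = (2; 1)
  • {7,9}:  v_{7} + v_{9} = v_{8} — sig = (2; 1)
  • {1,7}:  v_{1} + v_{7} = v_{3} + v_{6} — sig = (2; 1,1)
  • {5,7}:  v_{5} + v_{7} = v_{3} + v_{9} — sig = (2; 1,1)
  • {5,8}:  v_{5} + v_{8} = v_{3} + 2·v_{9} — sig = (2; 1,2)
  • {2,3,4}:  v_{2} + v_{3} + v_{4} = v_{5} — sig = (3; 1)
  • {2,4,7}:  v_{2} + v_{4} + v_{7} = v_{9} — sig = (3; 1)
  • {3,6,9}:  v_{3} + v_{6} + v_{9} = v_{7} — sig = (3; 1)
  • {2,4,8}:  v_{2} + v_{4} + v_{8} = 2·v_{9} — sig = (3; 2)
  • {3,6,8}:  v_{3} + v_{6} + v_{8} = 2·v_{7} — sig = (3; 2)

Sorted signature multiset PRS(X):
{ (2; —) ×2,  (2; 1) ×2,  (2; 1,1) ×2,  (2; 1,2),  (3; 1) ×3,  (3; 2) ×2 }


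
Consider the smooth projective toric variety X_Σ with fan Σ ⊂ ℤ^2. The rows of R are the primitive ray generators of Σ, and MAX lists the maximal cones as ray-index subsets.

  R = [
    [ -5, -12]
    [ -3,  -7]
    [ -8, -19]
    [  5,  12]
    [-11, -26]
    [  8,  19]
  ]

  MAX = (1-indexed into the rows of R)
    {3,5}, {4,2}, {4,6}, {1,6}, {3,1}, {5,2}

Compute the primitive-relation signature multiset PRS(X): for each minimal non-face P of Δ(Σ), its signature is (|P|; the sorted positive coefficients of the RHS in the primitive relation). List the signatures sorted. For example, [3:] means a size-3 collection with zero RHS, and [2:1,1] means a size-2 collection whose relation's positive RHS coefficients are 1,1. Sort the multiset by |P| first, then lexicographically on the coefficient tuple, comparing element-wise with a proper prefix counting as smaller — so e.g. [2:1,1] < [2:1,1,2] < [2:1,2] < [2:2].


9 collections generate NE(X_Σ); each relation:

  • {1,4}:  v_{1} + v_{4} = 0  so sig = [2:]
  • {3,6}:  v_{3} + v_{6} = 0  so sig = [2:]
  • {1,2}:  v_{1} + v_{2} = v_{3}  so sig = [2:1]
  • {2,3}:  v_{2} + v_{3} = v_{5}  so sig = [2:1]
  • {2,6}:  v_{2} + v_{6} = v_{4}  so sig = [2:1]
  • {3,4}:  v_{3} + v_{4} = v_{2}  so sig = [2:1]
  • {5,6}:  v_{5} + v_{6} = v_{2}  so sig = [2:1]
  • {1,5}:  v_{1} + v_{5} = 2·v_{3}  so sig = [2:2]
  • {4,5}:  v_{4} + v_{5} = 2·v_{2}  so sig = [2:2]

Sorted signature multiset PRS(X):
    |P|=2: 9 collections, coeffs (), (), (1), (1), (1), (1), (1), (2), (2)


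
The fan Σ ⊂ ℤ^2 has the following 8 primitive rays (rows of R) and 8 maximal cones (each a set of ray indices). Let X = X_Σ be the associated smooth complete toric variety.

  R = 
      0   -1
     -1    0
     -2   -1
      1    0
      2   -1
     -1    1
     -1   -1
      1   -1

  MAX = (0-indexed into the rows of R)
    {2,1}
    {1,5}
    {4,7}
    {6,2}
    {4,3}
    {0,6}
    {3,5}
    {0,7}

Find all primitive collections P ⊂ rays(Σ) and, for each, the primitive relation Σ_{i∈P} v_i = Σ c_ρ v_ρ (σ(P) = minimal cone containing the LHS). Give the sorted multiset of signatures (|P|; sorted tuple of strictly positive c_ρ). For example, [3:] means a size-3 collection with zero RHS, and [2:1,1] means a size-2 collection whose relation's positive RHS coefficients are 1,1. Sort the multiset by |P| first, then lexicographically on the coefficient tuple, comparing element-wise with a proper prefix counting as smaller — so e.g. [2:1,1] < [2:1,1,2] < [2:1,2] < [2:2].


The 20 primitive collections of Σ (r=8, n=2):

  P = {1,3}:  v_{1} + v_{3} = 0  so sig = [2:]
  P = {5,7}:  v_{5} + v_{7} = 0  so sig = [2:]
  P = {0,1}:  v_{0} + v_{1} = v_{6}  so sig = [2:1]
  P = {0,3}:  v_{0} + v_{3} = v_{7}  so sig = [2:1]
  P = {0,5}:  v_{0} + v_{5} = v_{1}  so sig = [2:1]
  P = {1,4}:  v_{1} + v_{4} = v_{7}  so sig = [2:1]
  P = {1,6}:  v_{1} + v_{6} = v_{2}  so sig = [2:1]
  P = {1,7}:  v_{1} + v_{7} = v_{0}  so sig = [2:1]
  P = {2,3}:  v_{2} + v_{3} = v_{6}  so sig = [2:1]
  P = {3,6}:  v_{3} + v_{6} = v_{0}  so sig = [2:1]
  P = {3,7}:  v_{3} + v_{7} = v_{4}  so sig = [2:1]
  P = {4,5}:  v_{4} + v_{5} = v_{3}  so sig = [2:1]
  P = {2,7}:  v_{2} + v_{7} = v_{0} + v_{6}  so sig = [2:1,1]
  P = {4,6}:  v_{4} + v_{6} = v_{0} + v_{7}  so sig = [2:1,1]
  P = {0,2}:  v_{0} + v_{2} = 2·v_{6}  so sig = [2:2]
  P = {0,4}:  v_{0} + v_{4} = 2·v_{7}  so sig = [2:2]
  P = {2,4}:  v_{2} + v_{4} = 2·v_{0}  so sig = [2:2]
  P = {5,6}:  v_{5} + v_{6} = 2·v_{1}  so sig = [2:2]
  P = {6,7}:  v_{6} + v_{7} = 2·v_{0}  so sig = [2:2]
  P = {2,5}:  v_{2} + v_{5} = 3·v_{1}  so sig = [2:3]

Signatures (|P|; sorted positive RHS coefficients), sorted:
[[2:], [2:], [2:1], [2:1], [2:1], [2:1], [2:1], [2:1], [2:1], [2:1], [2:1], [2:1], [2:1,1], [2:1,1], [2:2], [2:2], [2:2], [2:2], [2:2], [2:3]]


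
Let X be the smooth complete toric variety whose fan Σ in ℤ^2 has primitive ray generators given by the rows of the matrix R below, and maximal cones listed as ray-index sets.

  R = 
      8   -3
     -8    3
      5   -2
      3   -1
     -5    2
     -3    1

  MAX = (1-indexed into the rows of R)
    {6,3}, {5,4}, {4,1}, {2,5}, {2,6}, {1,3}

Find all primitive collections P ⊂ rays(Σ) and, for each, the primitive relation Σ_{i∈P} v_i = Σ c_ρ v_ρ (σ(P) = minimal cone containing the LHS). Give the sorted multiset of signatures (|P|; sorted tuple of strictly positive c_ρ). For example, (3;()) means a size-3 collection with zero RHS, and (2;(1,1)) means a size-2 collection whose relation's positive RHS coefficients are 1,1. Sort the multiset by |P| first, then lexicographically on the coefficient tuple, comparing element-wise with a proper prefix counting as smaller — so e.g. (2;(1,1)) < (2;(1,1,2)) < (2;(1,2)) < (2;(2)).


9 collections generate NE(X_Σ); each relation:

  • {1,2}:  v_{1} + v_{2} = 0  so sig = (2;())
  • {3,5}:  v_{3} + v_{5} = 0  so sig = (2;())
  • {4,6}:  v_{4} + v_{6} = 0  so sig = (2;())
  • {1,5}:  v_{1} + v_{5} = v_{4}  so sig = (2;(1))
  • {1,6}:  v_{1} + v_{6} = v_{3}  so sig = (2;(1))
  • {2,3}:  v_{2} + v_{3} = v_{6}  so sig = (2;(1))
  • {2,4}:  v_{2} + v_{4} = v_{5}  so sig = (2;(1))
  • {3,4}:  v_{3} + v_{4} = v_{1}  so sig = (2;(1))
  • {5,6}:  v_{5} + v_{6} = v_{2}  so sig = (2;(1))

Hence PRS(X_Σ) =
{ (2;()) ×3,  (2;(1)) ×6 }


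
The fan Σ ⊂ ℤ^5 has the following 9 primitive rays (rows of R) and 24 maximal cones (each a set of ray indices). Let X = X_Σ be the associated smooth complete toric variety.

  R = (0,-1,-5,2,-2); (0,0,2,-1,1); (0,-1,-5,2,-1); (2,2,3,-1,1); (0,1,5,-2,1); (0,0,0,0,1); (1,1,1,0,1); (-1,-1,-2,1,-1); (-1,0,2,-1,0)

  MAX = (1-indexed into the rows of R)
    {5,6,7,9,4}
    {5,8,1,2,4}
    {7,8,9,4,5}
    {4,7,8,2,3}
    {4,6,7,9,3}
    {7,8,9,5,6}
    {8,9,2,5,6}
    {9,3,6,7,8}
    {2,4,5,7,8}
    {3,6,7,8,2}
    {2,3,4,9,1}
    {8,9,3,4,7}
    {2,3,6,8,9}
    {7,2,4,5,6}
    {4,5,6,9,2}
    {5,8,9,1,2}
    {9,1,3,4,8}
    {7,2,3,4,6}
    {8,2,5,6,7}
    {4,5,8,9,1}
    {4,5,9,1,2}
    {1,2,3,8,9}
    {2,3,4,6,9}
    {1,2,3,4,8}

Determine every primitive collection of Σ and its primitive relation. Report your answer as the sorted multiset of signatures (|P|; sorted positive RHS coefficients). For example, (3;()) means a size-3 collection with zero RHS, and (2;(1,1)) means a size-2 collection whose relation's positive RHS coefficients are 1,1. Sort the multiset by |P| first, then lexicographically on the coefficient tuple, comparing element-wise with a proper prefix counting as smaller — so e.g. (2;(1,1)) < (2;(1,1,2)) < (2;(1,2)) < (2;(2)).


6 collections generate NE(X_Σ); each relation:

  • {3,5}:  v_{3} + v_{5} = 0  ⟹  sig = (2;())
  • {1,6}:  v_{1} + v_{6} = v_{3}  ⟹  sig = (2;(1))
  • {1,7}:  v_{1} + v_{7} = v_{3} + v_{4} + v_{8}  ⟹  sig = (2;(1,1,1))
  • {4,6,8}:  v_{4} + v_{6} + v_{8} = v_{7}  ⟹  sig = (3;(1))
  • {2,7,9}:  v_{2} + v_{7} + v_{9} = v_{5} + v_{6}  ⟹  sig = (3;(1,1))
  • {2,4,8,9}:  v_{2} + v_{4} + v_{8} + v_{9} = v_{5}  ⟹  sig = (4;(1))

Hence PRS(X_Σ) =
    (2;())
    (2;(1))
    (2;(1,1,1))
    (3;(1))
    (3;(1,1))
    (4;(1))


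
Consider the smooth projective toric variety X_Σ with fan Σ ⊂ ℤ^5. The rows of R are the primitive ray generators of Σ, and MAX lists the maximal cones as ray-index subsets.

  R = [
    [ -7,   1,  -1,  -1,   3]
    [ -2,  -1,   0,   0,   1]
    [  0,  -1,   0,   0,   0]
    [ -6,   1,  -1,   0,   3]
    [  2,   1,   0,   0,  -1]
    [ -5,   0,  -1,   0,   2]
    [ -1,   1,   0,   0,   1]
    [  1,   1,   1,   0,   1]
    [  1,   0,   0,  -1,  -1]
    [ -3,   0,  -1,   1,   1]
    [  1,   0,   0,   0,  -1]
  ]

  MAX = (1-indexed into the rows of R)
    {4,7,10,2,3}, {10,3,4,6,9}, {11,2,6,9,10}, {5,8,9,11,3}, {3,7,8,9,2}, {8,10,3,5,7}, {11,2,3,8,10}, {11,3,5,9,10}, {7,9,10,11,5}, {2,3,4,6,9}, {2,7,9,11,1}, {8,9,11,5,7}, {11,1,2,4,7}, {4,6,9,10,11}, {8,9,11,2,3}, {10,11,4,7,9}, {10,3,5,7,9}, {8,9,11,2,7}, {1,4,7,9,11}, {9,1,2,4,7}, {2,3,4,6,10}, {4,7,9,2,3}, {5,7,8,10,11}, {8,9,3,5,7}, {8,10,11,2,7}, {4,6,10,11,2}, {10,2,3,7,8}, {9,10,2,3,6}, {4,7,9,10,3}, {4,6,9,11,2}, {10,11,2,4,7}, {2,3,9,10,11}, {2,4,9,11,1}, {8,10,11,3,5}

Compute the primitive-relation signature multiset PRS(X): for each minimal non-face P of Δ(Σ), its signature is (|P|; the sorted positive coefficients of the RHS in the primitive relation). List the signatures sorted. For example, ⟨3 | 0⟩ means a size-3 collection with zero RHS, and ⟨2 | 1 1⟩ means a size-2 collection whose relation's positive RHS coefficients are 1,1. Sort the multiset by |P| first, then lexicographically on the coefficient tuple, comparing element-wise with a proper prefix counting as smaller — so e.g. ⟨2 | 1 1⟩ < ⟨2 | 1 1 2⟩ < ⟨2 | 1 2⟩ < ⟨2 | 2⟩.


The 18 primitive collections of Σ (r=11, n=5):

  P={2,5}:  v_{2} + v_{5} = 0  ⇒ sig = ⟨2 | 0⟩
  P={6,7}:  v_{6} + v_{7} = v_{4}  ⇒ sig = ⟨2 | 1⟩
  P={1,3}:  v_{1} + v_{3} = v_{2} + v_{4} + v_{9}  ⇒ sig = ⟨2 | 1 1 1⟩
  P={1,10}:  v_{1} + v_{10} = v_{4} + v_{6} + v_{11}  ⇒ sig = ⟨2 | 1 1 1⟩
  P={5,6}:  v_{5} + v_{6} = v_{7} + v_{9} + v_{10}  ⇒ sig = ⟨2 | 1 1 1⟩
  P={1,5}:  v_{1} + v_{5} = v_{4} + v_{7} + v_{9} + v_{11}  ⇒ sig = ⟨2 | 1 1 1 1⟩
  P={1,6}:  v_{1} + v_{6} = v_{2} + 2·v_{4} + v_{9} + v_{11}  ⇒ sig = ⟨2 | 1 1 1 2⟩
  P={4,5}:  v_{4} + v_{5} = 2·v_{7} + v_{9} + v_{10}  ⇒ sig = ⟨2 | 1 1 2⟩
  P={1,8}:  v_{1} + v_{8} = 2·v_{2} + 4·v_{7} + v_{9} + v_{11}  ⇒ sig = ⟨2 | 1 1 2 4⟩
  P={6,8}:  v_{6} + v_{8} = v_{2} + 2·v_{7}  ⇒ sig = ⟨2 | 1 2⟩
  P={4,8}:  v_{4} + v_{8} = v_{2} + 3·v_{7}  ⇒ sig = ⟨2 | 1 3⟩
  P={3,7,11}:  v_{3} + v_{7} + v_{11} = 0  ⇒ sig = ⟨3 | 0⟩
  P={3,4,11}:  v_{3} + v_{4} + v_{11} = v_{6}  ⇒ sig = ⟨3 | 1⟩
  P={8,9,10}:  v_{8} + v_{9} + v_{10} = v_{7}  ⇒ sig = ⟨3 | 1⟩
  P={3,6,11}:  v_{3} + v_{6} + v_{11} = v_{2} + v_{9} + v_{10}  ⇒ sig = ⟨3 | 1 1 1⟩
  P={2,7,9,10}:  v_{2} + v_{7} + v_{9} + v_{10} = v_{6}  ⇒ sig = ⟨4 | 1⟩
  P={2,4,9,10}:  v_{2} + v_{4} + v_{9} + v_{10} = 2·v_{6}  ⇒ sig = ⟨4 | 2⟩
  P={2,4,7,9,11}:  v_{2} + v_{4} + v_{7} + v_{9} + v_{11} = v_{1}  ⇒ sig = ⟨5 | 1⟩

Sorted signature multiset PRS(X):
[⟨2 | 0⟩, ⟨2 | 1⟩, ⟨2 | 1 1 1⟩, ⟨2 | 1 1 1⟩, ⟨2 | 1 1 1⟩, ⟨2 | 1 1 1 1⟩, ⟨2 | 1 1 1 2⟩, ⟨2 | 1 1 2⟩, ⟨2 | 1 1 2 4⟩, ⟨2 | 1 2⟩, ⟨2 | 1 3⟩, ⟨3 | 0⟩, ⟨3 | 1⟩, ⟨3 | 1⟩, ⟨3 | 1 1 1⟩, ⟨4 | 1⟩, ⟨4 | 2⟩, ⟨5 | 1⟩]


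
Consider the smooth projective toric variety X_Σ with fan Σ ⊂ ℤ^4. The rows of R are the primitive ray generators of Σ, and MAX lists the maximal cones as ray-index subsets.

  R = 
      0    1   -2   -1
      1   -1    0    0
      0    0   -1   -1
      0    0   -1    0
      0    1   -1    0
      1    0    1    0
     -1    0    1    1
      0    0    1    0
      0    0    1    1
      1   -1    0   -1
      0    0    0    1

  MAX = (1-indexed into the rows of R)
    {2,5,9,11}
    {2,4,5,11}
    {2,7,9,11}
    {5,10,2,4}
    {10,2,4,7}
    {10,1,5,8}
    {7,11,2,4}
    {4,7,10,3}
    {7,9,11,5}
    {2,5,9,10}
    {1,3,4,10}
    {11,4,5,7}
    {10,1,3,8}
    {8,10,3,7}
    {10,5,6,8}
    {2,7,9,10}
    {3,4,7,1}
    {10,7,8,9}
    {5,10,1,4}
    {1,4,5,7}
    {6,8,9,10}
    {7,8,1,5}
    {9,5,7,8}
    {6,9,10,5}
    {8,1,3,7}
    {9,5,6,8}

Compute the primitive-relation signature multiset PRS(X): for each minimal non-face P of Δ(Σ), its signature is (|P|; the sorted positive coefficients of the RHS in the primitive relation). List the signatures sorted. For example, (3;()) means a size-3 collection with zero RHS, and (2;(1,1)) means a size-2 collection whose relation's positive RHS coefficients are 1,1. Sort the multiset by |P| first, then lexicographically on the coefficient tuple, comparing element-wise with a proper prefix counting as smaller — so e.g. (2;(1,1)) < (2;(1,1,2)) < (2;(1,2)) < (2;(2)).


Σ has 22 primitive collections:

  P={3,9}:  v_{3} + v_{9} = 0  ⟹  sig = (2;())
  P={4,8}:  v_{4} + v_{8} = 0  ⟹  sig = (2;())
  P={1,9}:  v_{1} + v_{9} = v_{5}  ⟹  sig = (2;(1))
  P={3,5}:  v_{3} + v_{5} = v_{1}  ⟹  sig = (2;(1))
  P={3,11}:  v_{3} + v_{11} = v_{4}  ⟹  sig = (2;(1))
  P={4,9}:  v_{4} + v_{9} = v_{11}  ⟹  sig = (2;(1))
  P={8,11}:  v_{8} + v_{11} = v_{9}  ⟹  sig = (2;(1))
  P={10,11}:  v_{10} + v_{11} = v_{2}  ⟹  sig = (2;(1))
  P={1,11}:  v_{1} + v_{11} = v_{4} + v_{5}  ⟹  sig = (2;(1,1))
  P={2,3}:  v_{2} + v_{3} = v_{4} + v_{10}  ⟹  sig = (2;(1,1))
  P={2,8}:  v_{2} + v_{8} = v_{9} + v_{10}  ⟹  sig = (2;(1,1))
  P={6,7}:  v_{6} + v_{7} = v_{8} + v_{9}  ⟹  sig = (2;(1,1))
  P={1,2}:  v_{1} + v_{2} = v_{4} + v_{5} + v_{10}  ⟹  sig = (2;(1,1,1))
  P={3,6}:  v_{3} + v_{6} = v_{5} + v_{8} + v_{10}  ⟹  sig = (2;(1,1,1))
  P={4,6}:  v_{4} + v_{6} = v_{5} + v_{9} + v_{10}  ⟹  sig = (2;(1,1,1))
  P={1,6}:  v_{1} + v_{6} = 2·v_{5} + v_{8} + v_{10}  ⟹  sig = (2;(1,1,2))
  P={6,11}:  v_{6} + v_{11} = v_{5} + 2·v_{9} + v_{10}  ⟹  sig = (2;(1,1,2))
  P={2,6}:  v_{2} + v_{6} = v_{5} + 2·v_{9} + 2·v_{10}  ⟹  sig = (2;(1,2,2))
  P={5,7,10}:  v_{5} + v_{7} + v_{10} = 0  ⟹  sig = (3;())
  P={1,7,10}:  v_{1} + v_{7} + v_{10} = v_{3}  ⟹  sig = (3;(1))
  P={2,5,7}:  v_{2} + v_{5} + v_{7} = v_{11}  ⟹  sig = (3;(1))
  P={5,8,9,10}:  v_{5} + v_{8} + v_{9} + v_{10} = v_{6}  ⟹  sig = (4;(1))

so the primitive-relation signature multiset is
{ (2;()) ×2,  (2;(1)) ×6,  (2;(1,1)) ×4,  (2;(1,1,1)) ×3,  (2;(1,1,2)) ×2,  (2;(1,2,2)),  (3;()),  (3;(1)) ×2,  (4;(1)) }


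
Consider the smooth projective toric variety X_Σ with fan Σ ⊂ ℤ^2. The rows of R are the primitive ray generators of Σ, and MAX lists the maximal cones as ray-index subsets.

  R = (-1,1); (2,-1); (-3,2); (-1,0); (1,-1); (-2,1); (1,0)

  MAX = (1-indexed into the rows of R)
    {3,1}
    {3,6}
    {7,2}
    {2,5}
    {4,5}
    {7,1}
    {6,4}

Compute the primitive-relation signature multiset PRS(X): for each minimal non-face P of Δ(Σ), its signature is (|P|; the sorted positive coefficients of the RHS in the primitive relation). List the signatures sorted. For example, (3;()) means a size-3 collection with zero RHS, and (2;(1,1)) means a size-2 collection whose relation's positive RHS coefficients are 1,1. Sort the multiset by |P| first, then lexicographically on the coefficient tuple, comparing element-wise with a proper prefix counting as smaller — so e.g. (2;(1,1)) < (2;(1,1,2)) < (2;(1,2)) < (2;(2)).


Minimal non-faces — 14 found among 7 rays, 7 max cones:

  P = {1,5}:  v_{1} + v_{5} = 0  →  sig = (2;())
  P = {2,6}:  v_{2} + v_{6} = 0  →  sig = (2;())
  P = {4,7}:  v_{4} + v_{7} = 0  →  sig = (2;())
  P = {1,2}:  v_{1} + v_{2} = v_{7}  →  sig = (2;(1))
  P = {1,4}:  v_{1} + v_{4} = v_{6}  →  sig = (2;(1))
  P = {1,6}:  v_{1} + v_{6} = v_{3}  →  sig = (2;(1))
  P = {2,3}:  v_{2} + v_{3} = v_{1}  →  sig = (2;(1))
  P = {2,4}:  v_{2} + v_{4} = v_{5}  →  sig = (2;(1))
  P = {3,5}:  v_{3} + v_{5} = v_{6}  →  sig = (2;(1))
  P = {5,6}:  v_{5} + v_{6} = v_{4}  →  sig = (2;(1))
  P = {5,7}:  v_{5} + v_{7} = v_{2}  →  sig = (2;(1))
  P = {6,7}:  v_{6} + v_{7} = v_{1}  →  sig = (2;(1))
  P = {3,4}:  v_{3} + v_{4} = 2·v_{6}  →  sig = (2;(2))
  P = {3,7}:  v_{3} + v_{7} = 2·v_{1}  →  sig = (2;(2))

Signatures (|P|; sorted positive RHS coefficients), sorted:
[(2;()), (2;()), (2;()), (2;(1)), (2;(1)), (2;(1)), (2;(1)), (2;(1)), (2;(1)), (2;(1)), (2;(1)), (2;(1)), (2;(2)), (2;(2))]


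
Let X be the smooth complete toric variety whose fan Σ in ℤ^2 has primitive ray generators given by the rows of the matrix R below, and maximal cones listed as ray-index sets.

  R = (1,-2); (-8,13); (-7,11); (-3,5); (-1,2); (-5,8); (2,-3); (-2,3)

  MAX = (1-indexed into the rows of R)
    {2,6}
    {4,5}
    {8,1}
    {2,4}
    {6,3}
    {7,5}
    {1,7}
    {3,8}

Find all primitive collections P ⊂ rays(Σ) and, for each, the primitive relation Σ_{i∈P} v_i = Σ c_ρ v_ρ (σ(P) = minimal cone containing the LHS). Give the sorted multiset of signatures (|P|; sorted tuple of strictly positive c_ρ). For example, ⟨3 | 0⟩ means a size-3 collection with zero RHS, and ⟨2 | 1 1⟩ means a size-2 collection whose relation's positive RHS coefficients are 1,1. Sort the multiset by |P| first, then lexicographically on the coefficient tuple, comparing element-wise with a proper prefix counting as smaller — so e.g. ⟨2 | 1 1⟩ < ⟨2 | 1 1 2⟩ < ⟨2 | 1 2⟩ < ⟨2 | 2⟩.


The 20 primitive collections of Σ (r=8, n=2):

  P={1,5}:  v_{1} + v_{5} = 0  ⇒ sig = ⟨2 | 0⟩
  P={7,8}:  v_{7} + v_{8} = 0  ⇒ sig = ⟨2 | 0⟩
  P={1,2}:  v_{1} + v_{2} = v_{3}  ⇒ sig = ⟨2 | 1⟩
  P={1,4}:  v_{1} + v_{4} = v_{8}  ⇒ sig = ⟨2 | 1⟩
  P={3,5}:  v_{3} + v_{5} = v_{2}  ⇒ sig = ⟨2 | 1⟩
  P={3,7}:  v_{3} + v_{7} = v_{6}  ⇒ sig = ⟨2 | 1⟩
  P={4,6}:  v_{4} + v_{6} = v_{2}  ⇒ sig = ⟨2 | 1⟩
  P={4,7}:  v_{4} + v_{7} = v_{5}  ⇒ sig = ⟨2 | 1⟩
  P={4,8}:  v_{4} + v_{8} = v_{6}  ⇒ sig = ⟨2 | 1⟩
  P={5,8}:  v_{5} + v_{8} = v_{4}  ⇒ sig = ⟨2 | 1⟩
  P={6,7}:  v_{6} + v_{7} = v_{4}  ⇒ sig = ⟨2 | 1⟩
  P={6,8}:  v_{6} + v_{8} = v_{3}  ⇒ sig = ⟨2 | 1⟩
  P={1,6}:  v_{1} + v_{6} = 2·v_{8}  ⇒ sig = ⟨2 | 2⟩
  P={2,7}:  v_{2} + v_{7} = 2·v_{4}  ⇒ sig = ⟨2 | 2⟩
  P={2,8}:  v_{2} + v_{8} = 2·v_{6}  ⇒ sig = ⟨2 | 2⟩
  P={3,4}:  v_{3} + v_{4} = 2·v_{6}  ⇒ sig = ⟨2 | 2⟩
  P={5,6}:  v_{5} + v_{6} = 2·v_{4}  ⇒ sig = ⟨2 | 2⟩
  P={1,3}:  v_{1} + v_{3} = 3·v_{8}  ⇒ sig = ⟨2 | 3⟩
  P={2,3}:  v_{2} + v_{3} = 3·v_{6}  ⇒ sig = ⟨2 | 3⟩
  P={2,5}:  v_{2} + v_{5} = 3·v_{4}  ⇒ sig = ⟨2 | 3⟩

so the primitive-relation signature multiset is
    |P|=2: 20 collections, coeffs (), (), (1), (1), (1), (1), (1), (1), (1), (1), (1), (1), (2), (2), (2), (2), (2), (3), (3), (3)


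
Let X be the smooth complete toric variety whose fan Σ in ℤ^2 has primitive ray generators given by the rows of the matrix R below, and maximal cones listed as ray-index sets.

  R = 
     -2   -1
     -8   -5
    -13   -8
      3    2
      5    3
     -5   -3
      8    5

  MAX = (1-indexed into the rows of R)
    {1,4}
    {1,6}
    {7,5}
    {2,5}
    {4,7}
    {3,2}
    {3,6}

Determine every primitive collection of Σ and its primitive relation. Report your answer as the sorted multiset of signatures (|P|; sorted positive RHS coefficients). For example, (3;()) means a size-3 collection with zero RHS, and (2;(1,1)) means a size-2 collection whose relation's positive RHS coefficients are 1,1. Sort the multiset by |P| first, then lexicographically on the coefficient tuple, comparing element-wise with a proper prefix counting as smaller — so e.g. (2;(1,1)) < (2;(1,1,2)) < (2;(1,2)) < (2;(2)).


14 collections generate NE(X_Σ); each relation:

  {2,7}:  v_{2} + v_{7} = 0 — sig = (2;())
  {5,6}:  v_{5} + v_{6} = 0 — sig = (2;())
  {1,5}:  v_{1} + v_{5} = v_{4} — sig = (2;(1))
  {2,4}:  v_{2} + v_{4} = v_{6} — sig = (2;(1))
  {2,6}:  v_{2} + v_{6} = v_{3} — sig = (2;(1))
  {3,5}:  v_{3} + v_{5} = v_{2} — sig = (2;(1))
  {3,7}:  v_{3} + v_{7} = v_{6} — sig = (2;(1))
  {4,5}:  v_{4} + v_{5} = v_{7} — sig = (2;(1))
  {4,6}:  v_{4} + v_{6} = v_{1} — sig = (2;(1))
  {6,7}:  v_{6} + v_{7} = v_{4} — sig = (2;(1))
  {1,2}:  v_{1} + v_{2} = 2·v_{6} — sig = (2;(2))
  {1,7}:  v_{1} + v_{7} = 2·v_{4} — sig = (2;(2))
  {3,4}:  v_{3} + v_{4} = 2·v_{6} — sig = (2;(2))
  {1,3}:  v_{1} + v_{3} = 3·v_{6} — sig = (2;(3))

Sorted signature multiset PRS(X):
{ (2;()) ×2,  (2;(1)) ×8,  (2;(2)) ×3,  (2;(3)) }


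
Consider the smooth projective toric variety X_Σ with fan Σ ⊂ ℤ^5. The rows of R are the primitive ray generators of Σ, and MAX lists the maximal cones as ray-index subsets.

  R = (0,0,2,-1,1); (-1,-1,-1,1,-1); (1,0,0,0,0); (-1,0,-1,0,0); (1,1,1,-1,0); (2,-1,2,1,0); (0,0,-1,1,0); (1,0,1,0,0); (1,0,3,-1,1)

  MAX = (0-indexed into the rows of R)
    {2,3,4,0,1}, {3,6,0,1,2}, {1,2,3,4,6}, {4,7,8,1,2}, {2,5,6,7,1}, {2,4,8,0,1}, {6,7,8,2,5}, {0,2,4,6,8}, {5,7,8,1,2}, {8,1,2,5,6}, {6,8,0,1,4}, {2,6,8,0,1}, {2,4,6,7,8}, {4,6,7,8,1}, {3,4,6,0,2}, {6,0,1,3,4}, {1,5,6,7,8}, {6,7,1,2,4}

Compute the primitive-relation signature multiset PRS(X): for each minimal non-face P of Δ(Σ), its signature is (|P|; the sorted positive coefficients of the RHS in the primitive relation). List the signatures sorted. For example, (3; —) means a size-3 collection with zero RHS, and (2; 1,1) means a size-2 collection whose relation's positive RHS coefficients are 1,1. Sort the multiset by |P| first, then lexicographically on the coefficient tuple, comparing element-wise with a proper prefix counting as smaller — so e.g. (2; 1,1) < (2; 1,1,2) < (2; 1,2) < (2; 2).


|primitive collections| = 9. Relations:

  P = {3,7}:  v_{3} + v_{7} = 0  so sig = (2; —)
  P = {0,7}:  v_{0} + v_{7} = v_{8}  so sig = (2; 1)
  P = {3,8}:  v_{3} + v_{8} = v_{0}  so sig = (2; 1)
  P = {3,5}:  v_{3} + v_{5} = v_{1} + v_{2} + v_{6} + v_{8}  so sig = (2; 1,1,1,1)
  P = {0,5}:  v_{0} + v_{5} = v_{1} + v_{2} + v_{6} + 2·v_{8}  so sig = (2; 1,1,1,2)
  P = {4,5}:  v_{4} + v_{5} = 3·v_{7}  so sig = (2; 3)
  P = {0,1,2,4,6}:  v_{0} + v_{1} + v_{2} + v_{4} + v_{6} = v_{7}  so sig = (5; 1)
  P = {1,2,6,7,8}:  v_{1} + v_{2} + v_{6} + v_{7} + v_{8} = v_{5}  so sig = (5; 1)
  P = {1,2,4,6,8}:  v_{1} + v_{2} + v_{4} + v_{6} + v_{8} = 2·v_{7}  so sig = (5; 2)

so the primitive-relation signature multiset is
    |P|=2: 6 collections, coeffs (), (1), (1), (1,1,1,1), (1,1,1,2), (3)
    |P|=5: 3 collections, coeffs (1), (1), (2)


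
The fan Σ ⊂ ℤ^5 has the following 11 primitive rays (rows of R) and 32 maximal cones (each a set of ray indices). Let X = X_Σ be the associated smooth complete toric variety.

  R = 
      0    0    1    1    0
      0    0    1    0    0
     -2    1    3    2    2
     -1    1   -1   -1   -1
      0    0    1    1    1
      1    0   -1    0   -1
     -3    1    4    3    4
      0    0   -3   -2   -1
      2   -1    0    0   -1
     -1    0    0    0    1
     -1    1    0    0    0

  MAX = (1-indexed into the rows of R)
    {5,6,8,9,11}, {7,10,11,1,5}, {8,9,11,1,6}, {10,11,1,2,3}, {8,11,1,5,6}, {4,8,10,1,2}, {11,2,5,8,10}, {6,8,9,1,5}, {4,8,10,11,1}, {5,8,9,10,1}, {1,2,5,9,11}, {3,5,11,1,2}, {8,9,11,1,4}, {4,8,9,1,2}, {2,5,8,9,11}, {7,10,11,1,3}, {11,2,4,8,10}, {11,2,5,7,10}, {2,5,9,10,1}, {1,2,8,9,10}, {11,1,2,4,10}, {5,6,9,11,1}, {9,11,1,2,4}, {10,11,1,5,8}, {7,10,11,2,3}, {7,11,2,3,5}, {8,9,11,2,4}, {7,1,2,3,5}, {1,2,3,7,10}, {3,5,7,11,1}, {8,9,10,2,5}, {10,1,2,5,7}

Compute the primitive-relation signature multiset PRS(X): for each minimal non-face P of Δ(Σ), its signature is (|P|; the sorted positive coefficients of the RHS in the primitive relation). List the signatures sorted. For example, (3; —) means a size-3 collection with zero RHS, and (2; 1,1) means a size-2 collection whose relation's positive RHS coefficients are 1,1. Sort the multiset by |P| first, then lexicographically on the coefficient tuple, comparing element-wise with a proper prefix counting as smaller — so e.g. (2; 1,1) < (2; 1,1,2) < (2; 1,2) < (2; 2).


Σ has 20 primitive collections:

  {4,5}:  v_{4} + v_{5} = v_{11}  →  sig = (2; 1)
  {2,6}:  v_{2} + v_{6} = v_{9} + v_{11}  →  sig = (2; 1,1)
  {3,8}:  v_{3} + v_{8} = v_{10} + v_{11}  →  sig = (2; 1,1)
  {3,6}:  v_{3} + v_{6} = v_{1} + v_{5} + v_{11}  →  sig = (2; 1,1,1)
  {3,9}:  v_{3} + v_{9} = v_{1} + v_{2} + v_{5}  →  sig = (2; 1,1,1)
  {4,7}:  v_{4} + v_{7} = v_{3} + v_{10} + v_{11}  →  sig = (2; 1,1,1)
  {6,10}:  v_{6} + v_{10} = v_{1} + v_{5} + v_{8}  →  sig = (2; 1,1,1)
  {3,4}:  v_{3} + v_{4} = v_{1} + v_{2} + v_{10} + 2·v_{11}  →  sig = (2; 1,1,1,2)
  {4,6}:  v_{4} + v_{6} = v_{1} + v_{8} + v_{9} + 2·v_{11}  →  sig = (2; 1,1,1,2)
  {6,7}:  v_{6} + v_{7} = v_{1} + 2·v_{5} + v_{10} + v_{11}  →  sig = (2; 1,1,1,2)
  {7,9}:  v_{7} + v_{9} = v_{1} + v_{2} + 2·v_{5} + v_{10}  →  sig = (2; 1,1,1,2)
  {7,8}:  v_{7} + v_{8} = v_{5} + 2·v_{10} + v_{11}  →  sig = (2; 1,1,2)
  {9,10,11}:  v_{9} + v_{10} + v_{11} = 0  →  sig = (3; —)
  {3,5,10}:  v_{3} + v_{5} + v_{10} = v_{7}  →  sig = (3; 1)
  {4,9,10}:  v_{4} + v_{9} + v_{10} = v_{1} + v_{2} + v_{8}  →  sig = (3; 1,1,1)
  {1,2,5,8}:  v_{1} + v_{2} + v_{5} + v_{8} = 0  →  sig = (4; —)
  {1,2,8,11}:  v_{1} + v_{2} + v_{8} + v_{11} = v_{4}  →  sig = (4; 1)
  {1,2,7,11}:  v_{1} + v_{2} + v_{7} + v_{11} = 2·v_{3}  →  sig = (4; 2)
  {1,2,5,10,11}:  v_{1} + v_{2} + v_{5} + v_{10} + v_{11} = v_{3}  →  sig = (5; 1)
  {1,5,8,9,11}:  v_{1} + v_{5} + v_{8} + v_{9} + v_{11} = v_{6}  →  sig = (5; 1)

Hence PRS(X_Σ) =
[(2; 1), (2; 1,1), (2; 1,1), (2; 1,1,1), (2; 1,1,1), (2; 1,1,1), (2; 1,1,1), (2; 1,1,1,2), (2; 1,1,1,2), (2; 1,1,1,2), (2; 1,1,1,2), (2; 1,1,2), (3; —), (3; 1), (3; 1,1,1), (4; —), (4; 1), (4; 2), (5; 1), (5; 1)]


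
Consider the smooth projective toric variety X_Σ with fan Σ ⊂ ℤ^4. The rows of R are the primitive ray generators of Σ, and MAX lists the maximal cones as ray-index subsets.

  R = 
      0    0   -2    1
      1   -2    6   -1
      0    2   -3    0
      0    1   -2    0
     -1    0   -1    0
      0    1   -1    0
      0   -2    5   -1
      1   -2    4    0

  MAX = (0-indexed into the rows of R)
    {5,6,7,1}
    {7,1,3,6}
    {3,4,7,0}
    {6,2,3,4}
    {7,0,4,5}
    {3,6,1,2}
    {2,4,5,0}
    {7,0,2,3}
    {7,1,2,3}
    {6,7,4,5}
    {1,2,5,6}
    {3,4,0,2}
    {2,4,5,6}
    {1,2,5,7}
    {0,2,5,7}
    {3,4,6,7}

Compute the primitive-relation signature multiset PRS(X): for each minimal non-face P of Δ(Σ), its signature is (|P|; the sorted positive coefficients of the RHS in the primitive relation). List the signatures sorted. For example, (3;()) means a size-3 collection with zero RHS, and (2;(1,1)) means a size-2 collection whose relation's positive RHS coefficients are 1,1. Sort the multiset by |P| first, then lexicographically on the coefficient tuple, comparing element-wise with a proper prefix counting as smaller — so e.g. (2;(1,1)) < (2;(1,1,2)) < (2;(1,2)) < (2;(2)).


The 6 primitive collections of Σ (r=8, n=4):

  • {0,1}:  v_{0} + v_{1} = v_{7}  ⟹  sig = (2;(1))
  • {1,4}:  v_{1} + v_{4} = v_{6}  ⟹  sig = (2;(1))
  • {3,5}:  v_{3} + v_{5} = v_{2}  ⟹  sig = (2;(1))
  • {0,6}:  v_{0} + v_{6} = v_{4} + v_{7}  ⟹  sig = (2;(1,1))
  • {2,4,7}:  v_{2} + v_{4} + v_{7} = 0  ⟹  sig = (3;())
  • {2,6,7}:  v_{2} + v_{6} + v_{7} = v_{1}  ⟹  sig = (3;(1))

Signatures (|P|; sorted positive RHS coefficients), sorted:
    (2;(1))
    (2;(1))
    (2;(1))
    (2;(1,1))
    (3;())
    (3;(1))


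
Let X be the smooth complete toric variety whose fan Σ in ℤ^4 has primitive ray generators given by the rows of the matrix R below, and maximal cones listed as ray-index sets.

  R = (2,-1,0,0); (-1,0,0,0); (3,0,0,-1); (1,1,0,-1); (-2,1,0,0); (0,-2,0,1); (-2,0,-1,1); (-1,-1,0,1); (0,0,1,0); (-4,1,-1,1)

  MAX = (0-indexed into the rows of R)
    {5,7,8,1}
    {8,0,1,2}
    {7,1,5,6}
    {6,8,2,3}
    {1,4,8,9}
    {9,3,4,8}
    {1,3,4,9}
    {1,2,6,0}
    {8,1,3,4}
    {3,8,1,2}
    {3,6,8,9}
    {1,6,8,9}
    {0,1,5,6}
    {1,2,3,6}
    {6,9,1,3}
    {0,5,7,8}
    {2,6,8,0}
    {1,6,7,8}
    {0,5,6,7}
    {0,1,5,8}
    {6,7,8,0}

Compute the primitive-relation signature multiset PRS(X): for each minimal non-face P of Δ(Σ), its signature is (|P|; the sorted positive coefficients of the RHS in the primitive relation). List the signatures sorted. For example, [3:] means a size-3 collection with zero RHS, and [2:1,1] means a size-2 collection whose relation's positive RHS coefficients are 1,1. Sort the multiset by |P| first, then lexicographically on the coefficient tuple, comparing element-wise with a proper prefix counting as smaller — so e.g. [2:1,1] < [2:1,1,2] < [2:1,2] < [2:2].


20 collections generate NE(X_Σ); each relation:

  • {0,4}:  v_{0} + v_{4} = 0  →  sig = [2:]
  • {3,7}:  v_{3} + v_{7} = 0  →  sig = [2:]
  • {0,3}:  v_{0} + v_{3} = v_{2}  →  sig = [2:1]
  • {0,9}:  v_{0} + v_{9} = v_{6}  →  sig = [2:1]
  • {2,4}:  v_{2} + v_{4} = v_{3}  →  sig = [2:1]
  • {2,7}:  v_{2} + v_{7} = v_{0}  →  sig = [2:1]
  • {4,6}:  v_{4} + v_{6} = v_{9}  →  sig = [2:1]
  • {2,9}:  v_{2} + v_{9} = v_{3} + v_{6}  →  sig = [2:1,1]
  • {3,5}:  v_{3} + v_{5} = v_{0} + v_{1}  →  sig = [2:1,1]
  • {4,5}:  v_{4} + v_{5} = v_{1} + v_{7}  →  sig = [2:1,1]
  • {4,7}:  v_{4} + v_{7} = v_{1} + v_{6} + v_{8}  →  sig = [2:1,1,1]
  • {5,9}:  v_{5} + v_{9} = v_{1} + v_{6} + v_{7}  →  sig = [2:1,1,1]
  • {7,9}:  v_{7} + v_{9} = v_{1} + 2·v_{6} + v_{8}  →  sig = [2:1,1,2]
  • {2,5}:  v_{2} + v_{5} = 2·v_{0} + v_{1}  →  sig = [2:1,2]
  • {0,1,7}:  v_{0} + v_{1} + v_{7} = v_{5}  →  sig = [3:1]
  • {5,6,8}:  v_{5} + v_{6} + v_{8} = 2·v_{7}  →  sig = [3:2]
  • {1,2,6,8}:  v_{1} + v_{2} + v_{6} + v_{8} = 0  →  sig = [4:]
  • {0,1,6,8}:  v_{0} + v_{1} + v_{6} + v_{8} = v_{7}  →  sig = [4:1]
  • {1,3,6,8}:  v_{1} + v_{3} + v_{6} + v_{8} = v_{4}  →  sig = [4:1]
  • {1,3,8,9}:  v_{1} + v_{3} + v_{8} + v_{9} = 2·v_{4}  →  sig = [4:2]

Sorted signature multiset PRS(X):
{ [2:] ×2,  [2:1] ×5,  [2:1,1] ×3,  [2:1,1,1] ×2,  [2:1,1,2],  [2:1,2],  [3:1],  [3:2],  [4:],  [4:1] ×2,  [4:2] }


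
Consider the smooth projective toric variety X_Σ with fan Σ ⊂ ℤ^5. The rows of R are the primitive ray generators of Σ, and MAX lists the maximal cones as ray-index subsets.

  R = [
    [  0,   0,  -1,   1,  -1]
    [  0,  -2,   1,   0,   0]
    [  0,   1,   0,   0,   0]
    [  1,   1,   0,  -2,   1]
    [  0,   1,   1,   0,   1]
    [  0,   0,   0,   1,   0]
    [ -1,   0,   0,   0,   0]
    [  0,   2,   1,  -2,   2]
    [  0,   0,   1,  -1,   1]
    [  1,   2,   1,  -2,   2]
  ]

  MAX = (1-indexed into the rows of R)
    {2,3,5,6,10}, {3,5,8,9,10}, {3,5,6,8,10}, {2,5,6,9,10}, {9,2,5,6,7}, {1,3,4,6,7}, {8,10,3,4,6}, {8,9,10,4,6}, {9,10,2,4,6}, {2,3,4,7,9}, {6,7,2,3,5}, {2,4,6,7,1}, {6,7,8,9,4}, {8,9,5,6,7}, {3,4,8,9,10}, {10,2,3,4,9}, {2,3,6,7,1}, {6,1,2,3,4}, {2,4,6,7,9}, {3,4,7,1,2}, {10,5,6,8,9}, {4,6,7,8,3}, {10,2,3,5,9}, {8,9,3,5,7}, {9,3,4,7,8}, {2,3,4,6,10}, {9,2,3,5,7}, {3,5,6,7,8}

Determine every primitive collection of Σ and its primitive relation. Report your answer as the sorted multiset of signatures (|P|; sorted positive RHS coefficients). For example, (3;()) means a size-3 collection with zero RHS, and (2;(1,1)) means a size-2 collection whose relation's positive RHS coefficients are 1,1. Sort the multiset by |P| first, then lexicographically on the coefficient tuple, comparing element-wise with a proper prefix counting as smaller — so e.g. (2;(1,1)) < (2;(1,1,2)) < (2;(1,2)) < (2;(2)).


Minimal non-faces — 9 found among 10 rays, 28 max cones:

  P={1,9}:  v_{1} + v_{9} = 0  ⇒ sig = (2;())
  P={4,5}:  v_{4} + v_{5} = v_{10}  ⇒ sig = (2;(1))
  P={7,10}:  v_{7} + v_{10} = v_{8}  ⇒ sig = (2;(1))
  P={1,5}:  v_{1} + v_{5} = v_{3} + v_{6}  ⇒ sig = (2;(1,1))
  P={1,10}:  v_{1} + v_{10} = v_{3} + v_{4} + v_{6}  ⇒ sig = (2;(1,1,1))
  P={1,8}:  v_{1} + v_{8} = v_{3} + v_{4} + v_{6} + v_{7}  ⇒ sig = (2;(1,1,1,1))
  P={2,8}:  v_{2} + v_{8} = 2·v_{9}  ⇒ sig = (2;(2))
  P={3,6,9}:  v_{3} + v_{6} + v_{9} = v_{5}  ⇒ sig = (3;(1))
  P={2,3,4,6,7}:  v_{2} + v_{3} + v_{4} + v_{6} + v_{7} = v_{9}  ⇒ sig = (5;(1))

Signatures (|P|; sorted positive RHS coefficients), sorted:
[(2;()), (2;(1)), (2;(1)), (2;(1,1)), (2;(1,1,1)), (2;(1,1,1,1)), (2;(2)), (3;(1)), (5;(1))]


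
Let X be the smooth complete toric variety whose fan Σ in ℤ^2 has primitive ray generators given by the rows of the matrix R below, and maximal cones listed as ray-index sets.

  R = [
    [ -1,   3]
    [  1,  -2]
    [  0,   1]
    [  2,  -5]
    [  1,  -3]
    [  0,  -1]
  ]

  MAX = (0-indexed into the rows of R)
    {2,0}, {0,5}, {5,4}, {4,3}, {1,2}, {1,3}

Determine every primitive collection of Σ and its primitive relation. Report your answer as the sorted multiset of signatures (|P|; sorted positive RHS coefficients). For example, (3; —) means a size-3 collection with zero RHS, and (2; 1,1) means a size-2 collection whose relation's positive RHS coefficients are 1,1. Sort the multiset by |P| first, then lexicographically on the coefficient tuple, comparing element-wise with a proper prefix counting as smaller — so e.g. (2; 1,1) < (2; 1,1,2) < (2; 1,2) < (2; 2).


Primitive collections (9):

  P={0,4}:  v_{0} + v_{4} = 0  ⇒ sig = (2; —)
  P={2,5}:  v_{2} + v_{5} = 0  ⇒ sig = (2; —)
  P={0,1}:  v_{0} + v_{1} = v_{2}  ⇒ sig = (2; 1)
  P={0,3}:  v_{0} + v_{3} = v_{1}  ⇒ sig = (2; 1)
  P={1,4}:  v_{1} + v_{4} = v_{3}  ⇒ sig = (2; 1)
  P={1,5}:  v_{1} + v_{5} = v_{4}  ⇒ sig = (2; 1)
  P={2,4}:  v_{2} + v_{4} = v_{1}  ⇒ sig = (2; 1)
  P={2,3}:  v_{2} + v_{3} = 2·v_{1}  ⇒ sig = (2; 2)
  P={3,5}:  v_{3} + v_{5} = 2·v_{4}  ⇒ sig = (2; 2)

so the primitive-relation signature multiset is
    (2; —)
    (2; —)
    (2; 1)
    (2; 1)
    (2; 1)
    (2; 1)
    (2; 1)
    (2; 2)
    (2; 2)


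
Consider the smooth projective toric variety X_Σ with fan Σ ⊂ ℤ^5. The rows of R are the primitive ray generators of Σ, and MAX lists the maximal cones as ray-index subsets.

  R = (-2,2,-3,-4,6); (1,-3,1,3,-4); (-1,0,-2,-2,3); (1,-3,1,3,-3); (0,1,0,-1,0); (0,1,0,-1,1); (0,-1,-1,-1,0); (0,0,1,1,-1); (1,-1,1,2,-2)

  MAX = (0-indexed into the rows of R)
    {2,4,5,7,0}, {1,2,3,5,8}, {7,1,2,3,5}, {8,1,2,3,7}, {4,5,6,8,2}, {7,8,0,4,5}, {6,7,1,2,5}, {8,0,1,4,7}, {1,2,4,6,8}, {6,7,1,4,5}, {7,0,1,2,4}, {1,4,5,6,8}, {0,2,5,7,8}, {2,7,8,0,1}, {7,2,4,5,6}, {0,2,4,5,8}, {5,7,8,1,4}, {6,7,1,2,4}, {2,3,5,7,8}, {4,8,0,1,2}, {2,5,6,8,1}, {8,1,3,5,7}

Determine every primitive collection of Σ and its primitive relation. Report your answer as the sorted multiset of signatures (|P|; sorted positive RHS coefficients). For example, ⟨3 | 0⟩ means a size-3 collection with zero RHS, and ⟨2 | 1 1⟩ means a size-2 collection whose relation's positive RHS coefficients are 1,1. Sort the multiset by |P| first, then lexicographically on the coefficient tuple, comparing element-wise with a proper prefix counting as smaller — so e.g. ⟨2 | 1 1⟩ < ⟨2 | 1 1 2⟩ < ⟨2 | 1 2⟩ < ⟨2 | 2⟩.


|primitive collections| = 9. Relations:

  P={3,4}:  v_{3} + v_{4} = v_{1} + v_{5}  ⟹  sig = ⟨2 | 1 1⟩
  P={0,3}:  v_{0} + v_{3} = 2·v_{2} + v_{7} + v_{8}  ⟹  sig = ⟨2 | 1 1 2⟩
  P={0,6}:  v_{0} + v_{6} = 2·v_{2} + v_{4}  ⟹  sig = ⟨2 | 1 2⟩
  P={3,6}:  v_{3} + v_{6} = 2·v_{1} + v_{2} + 2·v_{5}  ⟹  sig = ⟨2 | 1 2 2⟩
  P={0,1,5}:  v_{0} + v_{1} + v_{5} = v_{2}  ⟹  sig = ⟨3 | 1⟩
  P={6,7,8}:  v_{6} + v_{7} + v_{8} = v_{1} + v_{5}  ⟹  sig = ⟨3 | 1 1⟩
  P={2,4,7,8}:  v_{2} + v_{4} + v_{7} + v_{8} = 0  ⟹  sig = ⟨4 | 0⟩
  P={1,2,4,5}:  v_{1} + v_{2} + v_{4} + v_{5} = v_{6}  ⟹  sig = ⟨4 | 1⟩
  P={1,2,5,7,8}:  v_{1} + v_{2} + v_{5} + v_{7} + v_{8} = v_{3}  ⟹  sig = ⟨5 | 1⟩

Sorted signature multiset PRS(X):
    |P|=2: 4 collections, coeffs (1,1), (1,1,2), (1,2), (1,2,2)
    |P|=3: 2 collections, coeffs (1), (1,1)
    |P|=4: 2 collections, coeffs (), (1)
    |P|=5: 1 collection, coeffs (1)


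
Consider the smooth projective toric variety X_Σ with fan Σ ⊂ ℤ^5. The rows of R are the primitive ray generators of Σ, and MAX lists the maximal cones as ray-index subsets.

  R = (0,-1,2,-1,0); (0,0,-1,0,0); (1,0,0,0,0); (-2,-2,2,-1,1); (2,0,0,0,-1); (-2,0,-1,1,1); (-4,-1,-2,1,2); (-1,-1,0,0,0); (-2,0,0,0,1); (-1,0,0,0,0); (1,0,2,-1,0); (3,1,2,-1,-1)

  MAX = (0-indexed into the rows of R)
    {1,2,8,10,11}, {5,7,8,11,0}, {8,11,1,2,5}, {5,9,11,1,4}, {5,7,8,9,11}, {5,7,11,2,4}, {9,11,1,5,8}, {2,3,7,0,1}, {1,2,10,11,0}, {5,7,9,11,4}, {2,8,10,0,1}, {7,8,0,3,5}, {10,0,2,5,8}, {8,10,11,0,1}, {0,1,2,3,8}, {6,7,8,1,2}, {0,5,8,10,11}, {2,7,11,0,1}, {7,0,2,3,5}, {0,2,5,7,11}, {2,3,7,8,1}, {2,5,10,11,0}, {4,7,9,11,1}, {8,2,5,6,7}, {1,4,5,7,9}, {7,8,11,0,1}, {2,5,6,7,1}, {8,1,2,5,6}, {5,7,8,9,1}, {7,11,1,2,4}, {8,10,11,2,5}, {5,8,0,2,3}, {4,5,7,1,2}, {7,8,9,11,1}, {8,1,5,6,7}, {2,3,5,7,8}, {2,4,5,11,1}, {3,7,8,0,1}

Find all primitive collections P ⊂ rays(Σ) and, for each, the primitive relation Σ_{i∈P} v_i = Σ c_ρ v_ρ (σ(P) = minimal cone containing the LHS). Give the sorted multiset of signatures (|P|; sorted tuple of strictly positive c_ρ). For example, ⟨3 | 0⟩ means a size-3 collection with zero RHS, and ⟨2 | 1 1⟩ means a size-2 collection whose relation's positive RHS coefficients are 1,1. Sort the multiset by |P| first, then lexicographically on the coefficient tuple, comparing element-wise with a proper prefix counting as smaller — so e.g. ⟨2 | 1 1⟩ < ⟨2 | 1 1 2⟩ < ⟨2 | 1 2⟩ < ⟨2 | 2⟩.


Δ(Σ) — 12 vertices, 25 min non-faces:

  • {2,9}:  v_{2} + v_{9} = 0 — sig = ⟨2 | 0⟩
  • {4,8}:  v_{4} + v_{8} = 0 — sig = ⟨2 | 0⟩
  • {7,10}:  v_{7} + v_{10} = v_{0} — sig = ⟨2 | 1⟩
  • {3,11}:  v_{3} + v_{11} = v_{0} + v_{10} — sig = ⟨2 | 1 1⟩
  • {6,11}:  v_{6} + v_{11} = v_{2} + v_{8} — sig = ⟨2 | 1 1⟩
  • {3,4}:  v_{3} + v_{4} = v_{0} + v_{2} + v_{7} — sig = ⟨2 | 1 1 1⟩
  • {3,9}:  v_{3} + v_{9} = v_{0} + v_{7} + v_{8} — sig = ⟨2 | 1 1 1⟩
  • {4,10}:  v_{4} + v_{10} = v_{2} + v_{7} + v_{11} — sig = ⟨2 | 1 1 1⟩
  • {9,10}:  v_{9} + v_{10} = v_{7} + v_{8} + v_{11} — sig = ⟨2 | 1 1 1⟩
  • {4,6}:  v_{4} + v_{6} = v_{1} + v_{2} + v_{5} + v_{7} — sig = ⟨2 | 1 1 1 1⟩
  • {6,9}:  v_{6} + v_{9} = v_{1} + v_{5} + v_{7} + v_{8} — sig = ⟨2 | 1 1 1 1⟩
  • {0,4}:  v_{0} + v_{4} = v_{2} + 2·v_{7} + v_{11} — sig = ⟨2 | 1 1 2⟩
  • {0,9}:  v_{0} + v_{9} = 2·v_{7} + v_{8} + v_{11} — sig = ⟨2 | 1 1 2⟩
  • {3,10}:  v_{3} + v_{10} = 2·v_{0} + v_{2} + v_{8} — sig = ⟨2 | 1 1 2⟩
  • {6,10}:  v_{6} + v_{10} = 2·v_{2} + v_{7} + 2·v_{8} — sig = ⟨2 | 1 2 2⟩
  • {0,6}:  v_{0} + v_{6} = 2·v_{2} + 2·v_{7} + 2·v_{8} — sig = ⟨2 | 2 2 2⟩
  • {3,6}:  v_{3} + v_{6} = 3·v_{2} + 3·v_{7} + 3·v_{8} — sig = ⟨2 | 3 3 3⟩
  • {1,5,10}:  v_{1} + v_{5} + v_{10} = v_{2} + v_{8} — sig = ⟨3 | 1 1⟩
  • {0,1,5}:  v_{0} + v_{1} + v_{5} = v_{2} + v_{7} + v_{8} — sig = ⟨3 | 1 1 1⟩
  • {1,3,5}:  v_{1} + v_{3} + v_{5} = 2·v_{2} + 2·v_{7} + 2·v_{8} — sig = ⟨3 | 2 2 2⟩
  • {1,5,7,11}:  v_{1} + v_{5} + v_{7} + v_{11} = 0 — sig = ⟨4 | 0⟩
  • {0,2,7,8}:  v_{0} + v_{2} + v_{7} + v_{8} = v_{3} — sig = ⟨4 | 1⟩
  • {2,7,8,11}:  v_{2} + v_{7} + v_{8} + v_{11} = v_{10} — sig = ⟨4 | 1⟩
  • {0,2,8,11}:  v_{0} + v_{2} + v_{8} + v_{11} = 2·v_{10} — sig = ⟨4 | 2⟩
  • {1,2,5,7,8}:  v_{1} + v_{2} + v_{5} + v_{7} + v_{8} = v_{6} — sig = ⟨5 | 1⟩

Signatures (|P|; sorted positive RHS coefficients), sorted:
    |P|=2: 17 collections, coeffs (), (), (1), (1,1), (1,1), (1,1,1), (1,1,1), (1,1,1), (1,1,1), (1,1,1,1), (1,1,1,1), (1,1,2), (1,1,2), (1,1,2), (1,2,2), (2,2,2), (3,3,3)
    |P|=3: 3 collections, coeffs (1,1), (1,1,1), (2,2,2)
    |P|=4: 4 collections, coeffs (), (1), (1), (2)
    |P|=5: 1 collection, coeffs (1)
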